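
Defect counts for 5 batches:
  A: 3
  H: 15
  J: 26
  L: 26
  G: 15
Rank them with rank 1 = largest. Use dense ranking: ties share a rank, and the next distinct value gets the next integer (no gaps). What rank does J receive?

Sorted (descending): 26, 26, 15, 15, 3
The 2 values of 26 share dense rank 1.
The 2 values of 15 share dense rank 2.
Remaining distinct values take the next consecutive integers.
J has value 26 → rank 1.

1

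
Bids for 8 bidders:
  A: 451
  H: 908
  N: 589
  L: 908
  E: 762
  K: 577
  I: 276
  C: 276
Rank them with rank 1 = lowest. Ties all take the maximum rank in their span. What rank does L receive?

8

Sorted (ascending): 276, 276, 451, 577, 589, 762, 908, 908
The 2 values of 276 occupy positions 1–2 → each gets rank 2.
The 2 values of 908 occupy positions 7–8 → each gets rank 8.
L has value 908 → rank 8.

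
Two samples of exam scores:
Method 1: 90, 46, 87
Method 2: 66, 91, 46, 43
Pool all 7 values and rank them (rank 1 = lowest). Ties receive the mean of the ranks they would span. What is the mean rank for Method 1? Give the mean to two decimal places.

4.50

Sorted (ascending): 43, 46, 46, 66, 87, 90, 91
The 2 values of 46 occupy positions 2–3 → average rank (2+3)/2 = 2.5.
Method 1 values → pooled ranks: 90→6, 46→2.5, 87→5
Mean rank = (6 + 2.5 + 5) / 3 = 4.50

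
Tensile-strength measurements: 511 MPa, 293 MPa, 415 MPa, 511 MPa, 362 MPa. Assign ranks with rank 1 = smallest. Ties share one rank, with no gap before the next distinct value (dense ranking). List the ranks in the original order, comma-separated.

Sorted (ascending): 293, 362, 415, 511, 511
The 2 values of 511 share dense rank 4.
Remaining distinct values take the next consecutive integers.

4, 1, 3, 4, 2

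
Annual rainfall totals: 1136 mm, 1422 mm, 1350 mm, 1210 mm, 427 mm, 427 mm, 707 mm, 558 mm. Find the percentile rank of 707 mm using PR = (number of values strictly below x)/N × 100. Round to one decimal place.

37.5

N = 8.
Strictly below 707: 3. Equal to 707: 1.
PR = 3/8 × 100 = 37.5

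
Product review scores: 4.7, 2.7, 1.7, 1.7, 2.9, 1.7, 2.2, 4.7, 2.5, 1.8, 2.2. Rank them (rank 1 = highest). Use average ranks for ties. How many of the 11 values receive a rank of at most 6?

Sorted (descending): 4.7, 4.7, 2.9, 2.7, 2.5, 2.2, 2.2, 1.8, 1.7, 1.7, 1.7
The 2 values of 4.7 occupy positions 1–2 → average rank (1+2)/2 = 1.5.
The 2 values of 2.2 occupy positions 6–7 → average rank (6+7)/2 = 6.5.
The 3 values of 1.7 occupy positions 9–11 → average rank 10.
Ranks ≤ 6: {1.5, 1.5, 3, 4, 5} → 5 values.

5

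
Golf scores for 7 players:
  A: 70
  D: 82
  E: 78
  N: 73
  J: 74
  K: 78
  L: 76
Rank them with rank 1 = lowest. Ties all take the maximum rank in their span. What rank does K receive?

Sorted (ascending): 70, 73, 74, 76, 78, 78, 82
The 2 values of 78 occupy positions 5–6 → each gets rank 6.
K has value 78 → rank 6.

6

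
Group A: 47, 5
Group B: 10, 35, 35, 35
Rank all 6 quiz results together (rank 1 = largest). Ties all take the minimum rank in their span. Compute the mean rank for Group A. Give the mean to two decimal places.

Sorted (descending): 47, 35, 35, 35, 10, 5
The 3 values of 35 occupy positions 2–4 → each gets rank 2.
Group A values → pooled ranks: 47→1, 5→6
Mean rank = (1 + 6) / 2 = 3.50

3.50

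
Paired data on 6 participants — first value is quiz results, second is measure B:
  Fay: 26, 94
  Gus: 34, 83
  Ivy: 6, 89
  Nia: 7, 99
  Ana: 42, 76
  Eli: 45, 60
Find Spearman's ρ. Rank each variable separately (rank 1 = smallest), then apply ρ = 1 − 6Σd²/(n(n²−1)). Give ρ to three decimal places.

Ranks of variable 1: 3, 4, 1, 2, 5, 6
Ranks of variable 2: 5, 3, 4, 6, 2, 1
d = r₁ − r₂: -2, 1, -3, -4, 3, 5
d²: 4, 1, 9, 16, 9, 25; Σd² = 64
ρ = 1 − 6·64/(6·35) = 1 − 384/210 = -0.829

-0.829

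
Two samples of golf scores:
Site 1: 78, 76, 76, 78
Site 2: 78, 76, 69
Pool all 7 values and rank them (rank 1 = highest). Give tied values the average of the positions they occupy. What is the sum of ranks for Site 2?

Sorted (descending): 78, 78, 78, 76, 76, 76, 69
The 3 values of 78 occupy positions 1–3 → average rank 2.
The 3 values of 76 occupy positions 4–6 → average rank 5.
Site 2 values → pooled ranks: 78→2, 76→5, 69→7
Rank sum = 2 + 5 + 7 = 14

14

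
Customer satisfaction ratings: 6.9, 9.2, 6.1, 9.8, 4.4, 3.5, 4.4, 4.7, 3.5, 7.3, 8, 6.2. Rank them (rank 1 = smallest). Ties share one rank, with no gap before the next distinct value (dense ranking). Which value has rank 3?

4.7

Sorted (ascending): 3.5, 3.5, 4.4, 4.4, 4.7, 6.1, 6.2, 6.9, 7.3, 8, 9.2, 9.8
The 2 values of 3.5 share dense rank 1.
The 2 values of 4.4 share dense rank 2.
Remaining distinct values take the next consecutive integers.
Rank 3 → value 4.7.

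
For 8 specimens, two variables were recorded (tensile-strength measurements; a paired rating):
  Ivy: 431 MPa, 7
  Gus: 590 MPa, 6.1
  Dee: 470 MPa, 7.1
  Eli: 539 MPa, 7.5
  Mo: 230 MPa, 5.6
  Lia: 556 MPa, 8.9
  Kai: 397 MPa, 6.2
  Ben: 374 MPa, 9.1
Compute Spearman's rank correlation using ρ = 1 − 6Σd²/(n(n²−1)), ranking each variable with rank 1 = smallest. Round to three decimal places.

Ranks of variable 1: 4, 8, 5, 6, 1, 7, 3, 2
Ranks of variable 2: 4, 2, 5, 6, 1, 7, 3, 8
d = r₁ − r₂: 0, 6, 0, 0, 0, 0, 0, -6
d²: 0, 36, 0, 0, 0, 0, 0, 36; Σd² = 72
ρ = 1 − 6·72/(8·63) = 1 − 432/504 = 0.143

0.143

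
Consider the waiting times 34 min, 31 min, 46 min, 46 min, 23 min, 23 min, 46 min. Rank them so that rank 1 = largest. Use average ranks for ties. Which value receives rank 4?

Sorted (descending): 46, 46, 46, 34, 31, 23, 23
The 3 values of 46 occupy positions 1–3 → average rank 2.
The 2 values of 23 occupy positions 6–7 → average rank (6+7)/2 = 6.5.
Rank 4 → value 34.

34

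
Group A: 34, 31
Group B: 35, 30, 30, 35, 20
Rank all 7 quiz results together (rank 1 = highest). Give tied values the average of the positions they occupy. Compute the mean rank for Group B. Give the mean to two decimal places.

4.20

Sorted (descending): 35, 35, 34, 31, 30, 30, 20
The 2 values of 35 occupy positions 1–2 → average rank (1+2)/2 = 1.5.
The 2 values of 30 occupy positions 5–6 → average rank (5+6)/2 = 5.5.
Group B values → pooled ranks: 35→1.5, 30→5.5, 30→5.5, 35→1.5, 20→7
Mean rank = (1.5 + 5.5 + 5.5 + 1.5 + 7) / 5 = 4.20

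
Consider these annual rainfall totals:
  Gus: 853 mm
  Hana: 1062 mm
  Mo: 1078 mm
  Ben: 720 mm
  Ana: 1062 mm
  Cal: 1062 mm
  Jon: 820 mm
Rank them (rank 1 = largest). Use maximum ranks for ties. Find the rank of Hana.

Sorted (descending): 1078, 1062, 1062, 1062, 853, 820, 720
The 3 values of 1062 occupy positions 2–4 → each gets rank 4.
Hana has value 1062 mm → rank 4.

4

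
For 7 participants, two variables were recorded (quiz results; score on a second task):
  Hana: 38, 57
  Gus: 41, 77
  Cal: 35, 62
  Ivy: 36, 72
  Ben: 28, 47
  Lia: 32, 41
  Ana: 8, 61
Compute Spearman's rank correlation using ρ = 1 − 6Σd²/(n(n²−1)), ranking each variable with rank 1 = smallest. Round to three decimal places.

0.571

Ranks of variable 1: 6, 7, 4, 5, 2, 3, 1
Ranks of variable 2: 3, 7, 5, 6, 2, 1, 4
d = r₁ − r₂: 3, 0, -1, -1, 0, 2, -3
d²: 9, 0, 1, 1, 0, 4, 9; Σd² = 24
ρ = 1 − 6·24/(7·48) = 1 − 144/336 = 0.571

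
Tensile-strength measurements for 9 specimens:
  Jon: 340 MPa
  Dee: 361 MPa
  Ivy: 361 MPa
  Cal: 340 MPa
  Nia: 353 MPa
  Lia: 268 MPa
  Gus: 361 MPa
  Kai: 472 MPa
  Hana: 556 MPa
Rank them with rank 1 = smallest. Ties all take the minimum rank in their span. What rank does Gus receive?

Sorted (ascending): 268, 340, 340, 353, 361, 361, 361, 472, 556
The 2 values of 340 occupy positions 2–3 → each gets rank 2.
The 3 values of 361 occupy positions 5–7 → each gets rank 5.
Gus has value 361 MPa → rank 5.

5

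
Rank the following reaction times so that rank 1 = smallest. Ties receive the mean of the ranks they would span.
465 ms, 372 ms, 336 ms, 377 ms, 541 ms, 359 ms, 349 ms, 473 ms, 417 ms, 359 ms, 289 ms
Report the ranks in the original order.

Sorted (ascending): 289, 336, 349, 359, 359, 372, 377, 417, 465, 473, 541
The 2 values of 359 occupy positions 4–5 → average rank (4+5)/2 = 4.5.

9, 6, 2, 7, 11, 4.5, 3, 10, 8, 4.5, 1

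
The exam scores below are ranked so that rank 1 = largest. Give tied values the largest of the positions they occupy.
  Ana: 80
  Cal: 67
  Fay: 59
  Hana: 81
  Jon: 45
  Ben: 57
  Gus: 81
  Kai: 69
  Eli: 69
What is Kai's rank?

Sorted (descending): 81, 81, 80, 69, 69, 67, 59, 57, 45
The 2 values of 81 occupy positions 1–2 → each gets rank 2.
The 2 values of 69 occupy positions 4–5 → each gets rank 5.
Kai has value 69 → rank 5.

5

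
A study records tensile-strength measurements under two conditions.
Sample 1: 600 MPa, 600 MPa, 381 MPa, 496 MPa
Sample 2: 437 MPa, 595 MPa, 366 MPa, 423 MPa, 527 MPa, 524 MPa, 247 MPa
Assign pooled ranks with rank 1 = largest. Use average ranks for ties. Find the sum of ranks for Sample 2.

48

Sorted (descending): 600, 600, 595, 527, 524, 496, 437, 423, 381, 366, 247
The 2 values of 600 occupy positions 1–2 → average rank (1+2)/2 = 1.5.
Sample 2 values → pooled ranks: 437→7, 595→3, 366→10, 423→8, 527→4, 524→5, 247→11
Rank sum = 7 + 3 + 10 + 8 + 4 + 5 + 11 = 48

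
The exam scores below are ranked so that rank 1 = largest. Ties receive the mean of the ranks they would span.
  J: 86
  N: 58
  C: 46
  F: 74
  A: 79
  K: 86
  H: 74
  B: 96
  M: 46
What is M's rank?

8.5

Sorted (descending): 96, 86, 86, 79, 74, 74, 58, 46, 46
The 2 values of 86 occupy positions 2–3 → average rank (2+3)/2 = 2.5.
The 2 values of 74 occupy positions 5–6 → average rank (5+6)/2 = 5.5.
The 2 values of 46 occupy positions 8–9 → average rank (8+9)/2 = 8.5.
M has value 46 → rank 8.5.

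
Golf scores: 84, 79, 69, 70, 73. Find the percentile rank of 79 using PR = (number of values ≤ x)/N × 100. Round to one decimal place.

N = 5.
Strictly below 79: 3. Equal to 79: 1.
PR = 4/5 × 100 = 80.0

80.0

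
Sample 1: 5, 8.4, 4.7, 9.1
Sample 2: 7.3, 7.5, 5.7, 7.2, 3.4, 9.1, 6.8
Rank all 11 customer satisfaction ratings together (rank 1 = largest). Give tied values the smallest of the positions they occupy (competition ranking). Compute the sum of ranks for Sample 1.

23

Sorted (descending): 9.1, 9.1, 8.4, 7.5, 7.3, 7.2, 6.8, 5.7, 5, 4.7, 3.4
The 2 values of 9.1 occupy positions 1–2 → each gets rank 1.
Sample 1 values → pooled ranks: 5→9, 8.4→3, 4.7→10, 9.1→1
Rank sum = 9 + 3 + 10 + 1 = 23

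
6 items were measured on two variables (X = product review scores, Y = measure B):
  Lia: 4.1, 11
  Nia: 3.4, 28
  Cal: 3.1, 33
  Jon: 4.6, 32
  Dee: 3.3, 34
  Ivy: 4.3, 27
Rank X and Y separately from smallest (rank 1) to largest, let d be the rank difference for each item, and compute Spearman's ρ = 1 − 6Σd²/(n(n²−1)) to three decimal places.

Ranks of variable 1: 4, 3, 1, 6, 2, 5
Ranks of variable 2: 1, 3, 5, 4, 6, 2
d = r₁ − r₂: 3, 0, -4, 2, -4, 3
d²: 9, 0, 16, 4, 16, 9; Σd² = 54
ρ = 1 − 6·54/(6·35) = 1 − 324/210 = -0.543

-0.543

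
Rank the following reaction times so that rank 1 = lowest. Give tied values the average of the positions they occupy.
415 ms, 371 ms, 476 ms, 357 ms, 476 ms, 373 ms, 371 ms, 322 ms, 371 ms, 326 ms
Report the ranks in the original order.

Sorted (ascending): 322, 326, 357, 371, 371, 371, 373, 415, 476, 476
The 3 values of 371 occupy positions 4–6 → average rank 5.
The 2 values of 476 occupy positions 9–10 → average rank (9+10)/2 = 9.5.

8, 5, 9.5, 3, 9.5, 7, 5, 1, 5, 2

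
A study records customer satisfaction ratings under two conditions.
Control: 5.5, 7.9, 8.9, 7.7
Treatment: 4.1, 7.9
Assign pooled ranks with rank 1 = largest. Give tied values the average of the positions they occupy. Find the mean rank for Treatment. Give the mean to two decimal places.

Sorted (descending): 8.9, 7.9, 7.9, 7.7, 5.5, 4.1
The 2 values of 7.9 occupy positions 2–3 → average rank (2+3)/2 = 2.5.
Treatment values → pooled ranks: 4.1→6, 7.9→2.5
Mean rank = (6 + 2.5) / 2 = 4.25

4.25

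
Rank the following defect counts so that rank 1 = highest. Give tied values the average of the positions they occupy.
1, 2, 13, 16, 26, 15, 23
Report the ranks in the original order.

Sorted (descending): 26, 23, 16, 15, 13, 2, 1
No ties — each value takes its position as its rank.

7, 6, 5, 3, 1, 4, 2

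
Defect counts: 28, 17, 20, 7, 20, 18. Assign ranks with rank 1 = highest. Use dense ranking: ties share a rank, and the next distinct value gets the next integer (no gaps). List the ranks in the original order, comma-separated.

1, 4, 2, 5, 2, 3

Sorted (descending): 28, 20, 20, 18, 17, 7
The 2 values of 20 share dense rank 2.
Remaining distinct values take the next consecutive integers.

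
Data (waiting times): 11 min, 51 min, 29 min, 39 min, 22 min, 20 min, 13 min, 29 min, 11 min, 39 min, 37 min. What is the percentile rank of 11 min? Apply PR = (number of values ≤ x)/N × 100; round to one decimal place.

18.2

N = 11.
Strictly below 11: 0. Equal to 11: 2.
PR = 2/11 × 100 = 18.2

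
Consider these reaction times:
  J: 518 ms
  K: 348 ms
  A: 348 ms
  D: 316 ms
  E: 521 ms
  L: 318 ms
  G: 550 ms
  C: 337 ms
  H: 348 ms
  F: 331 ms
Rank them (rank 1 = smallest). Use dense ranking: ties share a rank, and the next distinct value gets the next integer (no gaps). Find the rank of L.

2

Sorted (ascending): 316, 318, 331, 337, 348, 348, 348, 518, 521, 550
The 3 values of 348 share dense rank 5.
Remaining distinct values take the next consecutive integers.
L has value 318 ms → rank 2.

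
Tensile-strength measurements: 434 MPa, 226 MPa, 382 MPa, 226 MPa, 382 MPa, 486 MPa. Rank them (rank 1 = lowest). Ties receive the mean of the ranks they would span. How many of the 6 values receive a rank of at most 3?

2

Sorted (ascending): 226, 226, 382, 382, 434, 486
The 2 values of 226 occupy positions 1–2 → average rank (1+2)/2 = 1.5.
The 2 values of 382 occupy positions 3–4 → average rank (3+4)/2 = 3.5.
Ranks ≤ 3: {1.5, 1.5} → 2 values.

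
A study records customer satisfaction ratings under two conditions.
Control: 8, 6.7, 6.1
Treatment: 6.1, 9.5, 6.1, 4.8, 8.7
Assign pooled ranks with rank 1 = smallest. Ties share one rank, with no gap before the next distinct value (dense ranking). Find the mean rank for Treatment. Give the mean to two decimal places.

Sorted (ascending): 4.8, 6.1, 6.1, 6.1, 6.7, 8, 8.7, 9.5
The 3 values of 6.1 share dense rank 2.
Remaining distinct values take the next consecutive integers.
Treatment values → pooled ranks: 6.1→2, 9.5→6, 6.1→2, 4.8→1, 8.7→5
Mean rank = (2 + 6 + 2 + 1 + 5) / 5 = 3.20

3.20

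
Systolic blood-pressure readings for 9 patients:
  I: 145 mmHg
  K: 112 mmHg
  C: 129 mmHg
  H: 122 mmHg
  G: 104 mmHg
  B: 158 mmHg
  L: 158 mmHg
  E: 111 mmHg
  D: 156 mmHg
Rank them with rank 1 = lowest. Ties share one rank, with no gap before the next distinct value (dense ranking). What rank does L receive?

8

Sorted (ascending): 104, 111, 112, 122, 129, 145, 156, 158, 158
The 2 values of 158 share dense rank 8.
Remaining distinct values take the next consecutive integers.
L has value 158 mmHg → rank 8.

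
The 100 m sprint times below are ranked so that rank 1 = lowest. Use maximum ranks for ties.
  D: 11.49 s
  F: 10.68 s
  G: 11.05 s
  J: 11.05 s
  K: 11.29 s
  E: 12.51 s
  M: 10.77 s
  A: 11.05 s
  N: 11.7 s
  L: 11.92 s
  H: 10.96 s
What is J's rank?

6

Sorted (ascending): 10.68, 10.77, 10.96, 11.05, 11.05, 11.05, 11.29, 11.49, 11.7, 11.92, 12.51
The 3 values of 11.05 occupy positions 4–6 → each gets rank 6.
J has value 11.05 s → rank 6.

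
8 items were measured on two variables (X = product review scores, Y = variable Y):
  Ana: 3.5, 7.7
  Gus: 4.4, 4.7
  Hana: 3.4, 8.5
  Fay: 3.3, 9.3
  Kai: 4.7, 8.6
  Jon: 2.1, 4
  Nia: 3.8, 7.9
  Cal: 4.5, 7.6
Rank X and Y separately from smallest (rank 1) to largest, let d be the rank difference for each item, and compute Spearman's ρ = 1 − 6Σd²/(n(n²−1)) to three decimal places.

0.071

Ranks of variable 1: 4, 6, 3, 2, 8, 1, 5, 7
Ranks of variable 2: 4, 2, 6, 8, 7, 1, 5, 3
d = r₁ − r₂: 0, 4, -3, -6, 1, 0, 0, 4
d²: 0, 16, 9, 36, 1, 0, 0, 16; Σd² = 78
ρ = 1 − 6·78/(8·63) = 1 − 468/504 = 0.071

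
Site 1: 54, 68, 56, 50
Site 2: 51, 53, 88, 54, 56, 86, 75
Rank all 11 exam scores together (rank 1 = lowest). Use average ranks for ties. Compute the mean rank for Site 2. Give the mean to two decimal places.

6.57

Sorted (ascending): 50, 51, 53, 54, 54, 56, 56, 68, 75, 86, 88
The 2 values of 54 occupy positions 4–5 → average rank (4+5)/2 = 4.5.
The 2 values of 56 occupy positions 6–7 → average rank (6+7)/2 = 6.5.
Site 2 values → pooled ranks: 51→2, 53→3, 88→11, 54→4.5, 56→6.5, 86→10, 75→9
Mean rank = (2 + 3 + 11 + 4.5 + 6.5 + 10 + 9) / 7 = 6.57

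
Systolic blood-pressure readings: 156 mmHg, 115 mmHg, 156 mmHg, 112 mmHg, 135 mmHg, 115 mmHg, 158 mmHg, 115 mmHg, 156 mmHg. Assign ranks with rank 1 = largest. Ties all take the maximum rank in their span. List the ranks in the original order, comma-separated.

4, 8, 4, 9, 5, 8, 1, 8, 4

Sorted (descending): 158, 156, 156, 156, 135, 115, 115, 115, 112
The 3 values of 156 occupy positions 2–4 → each gets rank 4.
The 3 values of 115 occupy positions 6–8 → each gets rank 8.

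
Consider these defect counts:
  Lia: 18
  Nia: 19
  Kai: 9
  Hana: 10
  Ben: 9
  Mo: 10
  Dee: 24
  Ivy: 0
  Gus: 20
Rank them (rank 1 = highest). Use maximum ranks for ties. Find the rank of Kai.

Sorted (descending): 24, 20, 19, 18, 10, 10, 9, 9, 0
The 2 values of 10 occupy positions 5–6 → each gets rank 6.
The 2 values of 9 occupy positions 7–8 → each gets rank 8.
Kai has value 9 → rank 8.

8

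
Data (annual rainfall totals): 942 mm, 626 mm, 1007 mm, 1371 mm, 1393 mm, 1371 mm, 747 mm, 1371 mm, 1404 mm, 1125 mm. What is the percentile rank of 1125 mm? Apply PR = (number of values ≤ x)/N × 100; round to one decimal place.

50.0

N = 10.
Strictly below 1125: 4. Equal to 1125: 1.
PR = 5/10 × 100 = 50.0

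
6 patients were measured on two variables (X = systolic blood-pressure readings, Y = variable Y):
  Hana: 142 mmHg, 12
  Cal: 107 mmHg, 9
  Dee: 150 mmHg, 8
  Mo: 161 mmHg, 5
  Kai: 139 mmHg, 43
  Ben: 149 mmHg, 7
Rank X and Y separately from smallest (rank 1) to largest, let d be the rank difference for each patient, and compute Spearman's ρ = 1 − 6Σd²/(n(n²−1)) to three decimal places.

-0.771

Ranks of variable 1: 3, 1, 5, 6, 2, 4
Ranks of variable 2: 5, 4, 3, 1, 6, 2
d = r₁ − r₂: -2, -3, 2, 5, -4, 2
d²: 4, 9, 4, 25, 16, 4; Σd² = 62
ρ = 1 − 6·62/(6·35) = 1 − 372/210 = -0.771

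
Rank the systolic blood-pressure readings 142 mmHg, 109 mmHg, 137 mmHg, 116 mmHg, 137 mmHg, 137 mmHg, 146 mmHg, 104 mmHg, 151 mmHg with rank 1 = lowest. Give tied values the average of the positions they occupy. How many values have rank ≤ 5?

6

Sorted (ascending): 104, 109, 116, 137, 137, 137, 142, 146, 151
The 3 values of 137 occupy positions 4–6 → average rank 5.
Ranks ≤ 5: {1, 2, 3, 5, 5, 5} → 6 values.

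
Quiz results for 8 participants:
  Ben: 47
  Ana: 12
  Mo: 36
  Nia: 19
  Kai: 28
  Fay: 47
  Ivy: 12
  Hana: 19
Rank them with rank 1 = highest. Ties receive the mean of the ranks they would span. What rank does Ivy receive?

Sorted (descending): 47, 47, 36, 28, 19, 19, 12, 12
The 2 values of 47 occupy positions 1–2 → average rank (1+2)/2 = 1.5.
The 2 values of 19 occupy positions 5–6 → average rank (5+6)/2 = 5.5.
The 2 values of 12 occupy positions 7–8 → average rank (7+8)/2 = 7.5.
Ivy has value 12 → rank 7.5.

7.5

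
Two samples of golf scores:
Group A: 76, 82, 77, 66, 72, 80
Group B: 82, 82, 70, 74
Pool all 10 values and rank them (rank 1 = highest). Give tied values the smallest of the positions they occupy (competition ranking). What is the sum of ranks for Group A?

34

Sorted (descending): 82, 82, 82, 80, 77, 76, 74, 72, 70, 66
The 3 values of 82 occupy positions 1–3 → each gets rank 1.
Group A values → pooled ranks: 76→6, 82→1, 77→5, 66→10, 72→8, 80→4
Rank sum = 6 + 1 + 5 + 10 + 8 + 4 = 34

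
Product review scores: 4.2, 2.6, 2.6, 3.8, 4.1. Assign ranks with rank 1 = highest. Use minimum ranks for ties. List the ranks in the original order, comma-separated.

Sorted (descending): 4.2, 4.1, 3.8, 2.6, 2.6
The 2 values of 2.6 occupy positions 4–5 → each gets rank 4.

1, 4, 4, 3, 2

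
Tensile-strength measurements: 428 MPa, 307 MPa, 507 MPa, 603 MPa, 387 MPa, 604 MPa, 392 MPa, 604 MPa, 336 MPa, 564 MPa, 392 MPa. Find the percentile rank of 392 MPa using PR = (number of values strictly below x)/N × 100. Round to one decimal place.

27.3

N = 11.
Strictly below 392: 3. Equal to 392: 2.
PR = 3/11 × 100 = 27.3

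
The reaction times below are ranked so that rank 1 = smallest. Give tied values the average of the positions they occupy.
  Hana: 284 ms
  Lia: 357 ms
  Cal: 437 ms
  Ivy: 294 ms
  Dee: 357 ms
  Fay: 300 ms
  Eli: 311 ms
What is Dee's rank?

5.5

Sorted (ascending): 284, 294, 300, 311, 357, 357, 437
The 2 values of 357 occupy positions 5–6 → average rank (5+6)/2 = 5.5.
Dee has value 357 ms → rank 5.5.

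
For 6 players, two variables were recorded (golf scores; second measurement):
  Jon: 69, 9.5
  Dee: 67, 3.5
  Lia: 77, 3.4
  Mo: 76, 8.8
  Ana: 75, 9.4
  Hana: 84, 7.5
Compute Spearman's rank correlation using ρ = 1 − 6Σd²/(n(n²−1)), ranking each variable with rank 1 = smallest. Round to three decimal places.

-0.314

Ranks of variable 1: 2, 1, 5, 4, 3, 6
Ranks of variable 2: 6, 2, 1, 4, 5, 3
d = r₁ − r₂: -4, -1, 4, 0, -2, 3
d²: 16, 1, 16, 0, 4, 9; Σd² = 46
ρ = 1 − 6·46/(6·35) = 1 − 276/210 = -0.314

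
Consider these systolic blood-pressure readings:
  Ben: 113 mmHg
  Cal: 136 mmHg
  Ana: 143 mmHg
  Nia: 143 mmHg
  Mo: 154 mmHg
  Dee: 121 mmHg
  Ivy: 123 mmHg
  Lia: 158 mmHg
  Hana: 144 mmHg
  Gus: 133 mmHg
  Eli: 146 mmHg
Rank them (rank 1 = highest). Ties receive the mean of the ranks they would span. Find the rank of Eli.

Sorted (descending): 158, 154, 146, 144, 143, 143, 136, 133, 123, 121, 113
The 2 values of 143 occupy positions 5–6 → average rank (5+6)/2 = 5.5.
Eli has value 146 mmHg → rank 3.

3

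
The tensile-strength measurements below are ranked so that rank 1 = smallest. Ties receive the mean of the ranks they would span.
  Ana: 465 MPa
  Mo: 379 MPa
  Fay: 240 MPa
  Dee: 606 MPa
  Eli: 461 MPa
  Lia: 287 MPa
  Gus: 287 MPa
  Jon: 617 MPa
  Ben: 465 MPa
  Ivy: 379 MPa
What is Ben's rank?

Sorted (ascending): 240, 287, 287, 379, 379, 461, 465, 465, 606, 617
The 2 values of 287 occupy positions 2–3 → average rank (2+3)/2 = 2.5.
The 2 values of 379 occupy positions 4–5 → average rank (4+5)/2 = 4.5.
The 2 values of 465 occupy positions 7–8 → average rank (7+8)/2 = 7.5.
Ben has value 465 MPa → rank 7.5.

7.5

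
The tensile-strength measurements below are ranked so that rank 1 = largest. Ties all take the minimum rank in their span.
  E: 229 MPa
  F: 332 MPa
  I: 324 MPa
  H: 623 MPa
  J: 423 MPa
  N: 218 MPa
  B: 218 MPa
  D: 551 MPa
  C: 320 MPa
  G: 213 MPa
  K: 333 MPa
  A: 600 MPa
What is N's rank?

Sorted (descending): 623, 600, 551, 423, 333, 332, 324, 320, 229, 218, 218, 213
The 2 values of 218 occupy positions 10–11 → each gets rank 10.
N has value 218 MPa → rank 10.

10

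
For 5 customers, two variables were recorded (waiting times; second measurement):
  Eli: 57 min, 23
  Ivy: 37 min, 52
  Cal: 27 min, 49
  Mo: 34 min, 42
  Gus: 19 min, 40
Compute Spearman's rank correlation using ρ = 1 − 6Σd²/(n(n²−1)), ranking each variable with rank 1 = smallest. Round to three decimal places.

-0.100

Ranks of variable 1: 5, 4, 2, 3, 1
Ranks of variable 2: 1, 5, 4, 3, 2
d = r₁ − r₂: 4, -1, -2, 0, -1
d²: 16, 1, 4, 0, 1; Σd² = 22
ρ = 1 − 6·22/(5·24) = 1 − 132/120 = -0.100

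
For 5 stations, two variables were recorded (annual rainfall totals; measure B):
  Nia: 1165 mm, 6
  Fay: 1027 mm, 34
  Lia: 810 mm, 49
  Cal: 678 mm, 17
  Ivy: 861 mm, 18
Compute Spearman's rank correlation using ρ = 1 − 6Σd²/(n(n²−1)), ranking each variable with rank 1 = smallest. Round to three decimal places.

Ranks of variable 1: 5, 4, 2, 1, 3
Ranks of variable 2: 1, 4, 5, 2, 3
d = r₁ − r₂: 4, 0, -3, -1, 0
d²: 16, 0, 9, 1, 0; Σd² = 26
ρ = 1 − 6·26/(5·24) = 1 − 156/120 = -0.300

-0.300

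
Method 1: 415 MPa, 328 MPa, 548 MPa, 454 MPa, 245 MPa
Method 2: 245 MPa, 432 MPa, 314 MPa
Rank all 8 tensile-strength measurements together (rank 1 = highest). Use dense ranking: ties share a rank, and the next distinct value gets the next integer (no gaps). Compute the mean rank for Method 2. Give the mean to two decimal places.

Sorted (descending): 548, 454, 432, 415, 328, 314, 245, 245
The 2 values of 245 share dense rank 7.
Remaining distinct values take the next consecutive integers.
Method 2 values → pooled ranks: 245→7, 432→3, 314→6
Mean rank = (7 + 3 + 6) / 3 = 5.33

5.33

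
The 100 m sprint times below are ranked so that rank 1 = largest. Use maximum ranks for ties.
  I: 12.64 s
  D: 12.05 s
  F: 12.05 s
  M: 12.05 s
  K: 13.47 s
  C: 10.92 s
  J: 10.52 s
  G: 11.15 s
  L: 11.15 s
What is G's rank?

Sorted (descending): 13.47, 12.64, 12.05, 12.05, 12.05, 11.15, 11.15, 10.92, 10.52
The 3 values of 12.05 occupy positions 3–5 → each gets rank 5.
The 2 values of 11.15 occupy positions 6–7 → each gets rank 7.
G has value 11.15 s → rank 7.

7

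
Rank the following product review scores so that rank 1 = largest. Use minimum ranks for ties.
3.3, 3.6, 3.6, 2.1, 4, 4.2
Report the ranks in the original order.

5, 3, 3, 6, 2, 1

Sorted (descending): 4.2, 4, 3.6, 3.6, 3.3, 2.1
The 2 values of 3.6 occupy positions 3–4 → each gets rank 3.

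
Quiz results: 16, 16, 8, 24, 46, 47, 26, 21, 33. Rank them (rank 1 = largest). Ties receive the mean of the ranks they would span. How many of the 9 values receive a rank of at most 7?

6

Sorted (descending): 47, 46, 33, 26, 24, 21, 16, 16, 8
The 2 values of 16 occupy positions 7–8 → average rank (7+8)/2 = 7.5.
Ranks ≤ 7: {1, 2, 3, 4, 5, 6} → 6 values.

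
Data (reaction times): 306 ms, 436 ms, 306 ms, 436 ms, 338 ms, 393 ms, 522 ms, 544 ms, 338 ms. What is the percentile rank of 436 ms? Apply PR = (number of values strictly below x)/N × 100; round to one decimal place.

55.6

N = 9.
Strictly below 436: 5. Equal to 436: 2.
PR = 5/9 × 100 = 55.6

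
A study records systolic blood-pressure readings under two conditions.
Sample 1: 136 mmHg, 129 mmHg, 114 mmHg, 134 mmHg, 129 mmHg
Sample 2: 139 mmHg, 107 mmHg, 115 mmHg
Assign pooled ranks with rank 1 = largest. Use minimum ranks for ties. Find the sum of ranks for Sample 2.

Sorted (descending): 139, 136, 134, 129, 129, 115, 114, 107
The 2 values of 129 occupy positions 4–5 → each gets rank 4.
Sample 2 values → pooled ranks: 139→1, 107→8, 115→6
Rank sum = 1 + 8 + 6 = 15

15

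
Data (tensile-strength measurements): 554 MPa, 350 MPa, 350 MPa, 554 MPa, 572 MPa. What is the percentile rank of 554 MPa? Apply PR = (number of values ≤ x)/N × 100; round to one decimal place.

N = 5.
Strictly below 554: 2. Equal to 554: 2.
PR = 4/5 × 100 = 80.0

80.0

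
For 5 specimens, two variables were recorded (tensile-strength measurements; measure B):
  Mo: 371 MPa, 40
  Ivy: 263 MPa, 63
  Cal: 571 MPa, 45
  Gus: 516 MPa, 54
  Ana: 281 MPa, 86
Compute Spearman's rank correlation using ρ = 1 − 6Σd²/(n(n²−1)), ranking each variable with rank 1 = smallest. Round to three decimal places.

-0.600

Ranks of variable 1: 3, 1, 5, 4, 2
Ranks of variable 2: 1, 4, 2, 3, 5
d = r₁ − r₂: 2, -3, 3, 1, -3
d²: 4, 9, 9, 1, 9; Σd² = 32
ρ = 1 − 6·32/(5·24) = 1 − 192/120 = -0.600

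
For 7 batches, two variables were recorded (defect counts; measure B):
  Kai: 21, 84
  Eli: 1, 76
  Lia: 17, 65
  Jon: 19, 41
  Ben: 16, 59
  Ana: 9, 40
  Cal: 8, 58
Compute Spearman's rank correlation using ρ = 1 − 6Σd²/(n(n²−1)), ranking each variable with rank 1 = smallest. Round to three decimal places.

Ranks of variable 1: 7, 1, 5, 6, 4, 3, 2
Ranks of variable 2: 7, 6, 5, 2, 4, 1, 3
d = r₁ − r₂: 0, -5, 0, 4, 0, 2, -1
d²: 0, 25, 0, 16, 0, 4, 1; Σd² = 46
ρ = 1 − 6·46/(7·48) = 1 − 276/336 = 0.179

0.179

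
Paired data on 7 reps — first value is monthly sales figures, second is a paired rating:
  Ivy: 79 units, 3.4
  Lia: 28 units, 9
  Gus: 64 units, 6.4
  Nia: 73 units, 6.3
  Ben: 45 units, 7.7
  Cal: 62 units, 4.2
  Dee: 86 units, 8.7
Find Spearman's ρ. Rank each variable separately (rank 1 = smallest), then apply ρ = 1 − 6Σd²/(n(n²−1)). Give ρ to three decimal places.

Ranks of variable 1: 6, 1, 4, 5, 2, 3, 7
Ranks of variable 2: 1, 7, 4, 3, 5, 2, 6
d = r₁ − r₂: 5, -6, 0, 2, -3, 1, 1
d²: 25, 36, 0, 4, 9, 1, 1; Σd² = 76
ρ = 1 − 6·76/(7·48) = 1 − 456/336 = -0.357

-0.357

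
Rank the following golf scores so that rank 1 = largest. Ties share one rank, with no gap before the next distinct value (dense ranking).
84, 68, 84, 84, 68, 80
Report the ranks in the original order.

1, 3, 1, 1, 3, 2

Sorted (descending): 84, 84, 84, 80, 68, 68
The 3 values of 84 share dense rank 1.
The 2 values of 68 share dense rank 3.
Remaining distinct values take the next consecutive integers.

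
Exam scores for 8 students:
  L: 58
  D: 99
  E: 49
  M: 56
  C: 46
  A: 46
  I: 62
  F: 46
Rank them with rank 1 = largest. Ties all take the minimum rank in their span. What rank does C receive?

Sorted (descending): 99, 62, 58, 56, 49, 46, 46, 46
The 3 values of 46 occupy positions 6–8 → each gets rank 6.
C has value 46 → rank 6.

6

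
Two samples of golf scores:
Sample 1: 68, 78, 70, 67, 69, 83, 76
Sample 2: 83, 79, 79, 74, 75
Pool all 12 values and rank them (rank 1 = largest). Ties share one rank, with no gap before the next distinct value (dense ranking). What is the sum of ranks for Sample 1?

Sorted (descending): 83, 83, 79, 79, 78, 76, 75, 74, 70, 69, 68, 67
The 2 values of 83 share dense rank 1.
The 2 values of 79 share dense rank 2.
Remaining distinct values take the next consecutive integers.
Sample 1 values → pooled ranks: 68→9, 78→3, 70→7, 67→10, 69→8, 83→1, 76→4
Rank sum = 9 + 3 + 7 + 10 + 8 + 1 + 4 = 42

42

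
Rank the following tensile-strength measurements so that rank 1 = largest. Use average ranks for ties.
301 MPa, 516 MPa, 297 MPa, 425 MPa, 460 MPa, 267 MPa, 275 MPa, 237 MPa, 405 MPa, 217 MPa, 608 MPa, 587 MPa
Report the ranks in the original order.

7, 3, 8, 5, 4, 10, 9, 11, 6, 12, 1, 2

Sorted (descending): 608, 587, 516, 460, 425, 405, 301, 297, 275, 267, 237, 217
No ties — each value takes its position as its rank.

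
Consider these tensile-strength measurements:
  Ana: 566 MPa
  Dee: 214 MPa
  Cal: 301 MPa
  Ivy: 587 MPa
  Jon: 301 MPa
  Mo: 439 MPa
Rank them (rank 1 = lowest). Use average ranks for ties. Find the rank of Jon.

Sorted (ascending): 214, 301, 301, 439, 566, 587
The 2 values of 301 occupy positions 2–3 → average rank (2+3)/2 = 2.5.
Jon has value 301 MPa → rank 2.5.

2.5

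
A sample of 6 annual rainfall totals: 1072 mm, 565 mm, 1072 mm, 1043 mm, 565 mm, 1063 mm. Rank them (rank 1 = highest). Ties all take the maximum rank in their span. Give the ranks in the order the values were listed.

2, 6, 2, 4, 6, 3

Sorted (descending): 1072, 1072, 1063, 1043, 565, 565
The 2 values of 1072 occupy positions 1–2 → each gets rank 2.
The 2 values of 565 occupy positions 5–6 → each gets rank 6.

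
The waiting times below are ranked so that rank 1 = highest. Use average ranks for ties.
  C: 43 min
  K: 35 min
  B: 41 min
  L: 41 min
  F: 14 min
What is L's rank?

2.5

Sorted (descending): 43, 41, 41, 35, 14
The 2 values of 41 occupy positions 2–3 → average rank (2+3)/2 = 2.5.
L has value 41 min → rank 2.5.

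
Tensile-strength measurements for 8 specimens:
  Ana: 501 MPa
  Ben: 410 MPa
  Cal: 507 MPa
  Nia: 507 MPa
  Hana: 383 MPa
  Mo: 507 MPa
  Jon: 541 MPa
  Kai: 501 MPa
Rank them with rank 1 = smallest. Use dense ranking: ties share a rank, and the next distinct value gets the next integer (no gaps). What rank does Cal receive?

4

Sorted (ascending): 383, 410, 501, 501, 507, 507, 507, 541
The 2 values of 501 share dense rank 3.
The 3 values of 507 share dense rank 4.
Remaining distinct values take the next consecutive integers.
Cal has value 507 MPa → rank 4.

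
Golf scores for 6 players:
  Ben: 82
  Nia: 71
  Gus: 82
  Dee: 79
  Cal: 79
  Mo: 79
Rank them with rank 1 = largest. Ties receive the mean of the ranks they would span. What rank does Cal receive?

Sorted (descending): 82, 82, 79, 79, 79, 71
The 2 values of 82 occupy positions 1–2 → average rank (1+2)/2 = 1.5.
The 3 values of 79 occupy positions 3–5 → average rank 4.
Cal has value 79 → rank 4.

4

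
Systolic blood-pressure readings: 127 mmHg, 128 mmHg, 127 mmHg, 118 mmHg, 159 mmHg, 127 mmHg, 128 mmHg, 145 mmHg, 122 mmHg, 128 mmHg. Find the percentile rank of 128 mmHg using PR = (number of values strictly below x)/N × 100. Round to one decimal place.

N = 10.
Strictly below 128: 5. Equal to 128: 3.
PR = 5/10 × 100 = 50.0

50.0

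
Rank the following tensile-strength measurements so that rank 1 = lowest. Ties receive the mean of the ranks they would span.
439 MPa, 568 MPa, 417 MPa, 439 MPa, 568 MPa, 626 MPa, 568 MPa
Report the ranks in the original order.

2.5, 5, 1, 2.5, 5, 7, 5

Sorted (ascending): 417, 439, 439, 568, 568, 568, 626
The 2 values of 439 occupy positions 2–3 → average rank (2+3)/2 = 2.5.
The 3 values of 568 occupy positions 4–6 → average rank 5.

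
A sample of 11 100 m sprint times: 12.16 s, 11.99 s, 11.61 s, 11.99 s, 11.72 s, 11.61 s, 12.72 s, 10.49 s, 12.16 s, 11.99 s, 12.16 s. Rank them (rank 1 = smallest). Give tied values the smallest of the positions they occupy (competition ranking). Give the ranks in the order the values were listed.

Sorted (ascending): 10.49, 11.61, 11.61, 11.72, 11.99, 11.99, 11.99, 12.16, 12.16, 12.16, 12.72
The 2 values of 11.61 occupy positions 2–3 → each gets rank 2.
The 3 values of 11.99 occupy positions 5–7 → each gets rank 5.
The 3 values of 12.16 occupy positions 8–10 → each gets rank 8.

8, 5, 2, 5, 4, 2, 11, 1, 8, 5, 8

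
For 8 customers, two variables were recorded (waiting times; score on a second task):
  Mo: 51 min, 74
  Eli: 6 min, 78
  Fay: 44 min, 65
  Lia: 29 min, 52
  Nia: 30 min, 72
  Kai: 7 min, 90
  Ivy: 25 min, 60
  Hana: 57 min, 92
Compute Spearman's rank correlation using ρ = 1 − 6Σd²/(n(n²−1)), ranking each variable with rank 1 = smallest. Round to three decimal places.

0.119

Ranks of variable 1: 7, 1, 6, 4, 5, 2, 3, 8
Ranks of variable 2: 5, 6, 3, 1, 4, 7, 2, 8
d = r₁ − r₂: 2, -5, 3, 3, 1, -5, 1, 0
d²: 4, 25, 9, 9, 1, 25, 1, 0; Σd² = 74
ρ = 1 − 6·74/(8·63) = 1 − 444/504 = 0.119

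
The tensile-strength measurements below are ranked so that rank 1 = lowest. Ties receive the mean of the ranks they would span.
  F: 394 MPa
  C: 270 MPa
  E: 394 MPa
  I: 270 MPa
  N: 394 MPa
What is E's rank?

Sorted (ascending): 270, 270, 394, 394, 394
The 2 values of 270 occupy positions 1–2 → average rank (1+2)/2 = 1.5.
The 3 values of 394 occupy positions 3–5 → average rank 4.
E has value 394 MPa → rank 4.

4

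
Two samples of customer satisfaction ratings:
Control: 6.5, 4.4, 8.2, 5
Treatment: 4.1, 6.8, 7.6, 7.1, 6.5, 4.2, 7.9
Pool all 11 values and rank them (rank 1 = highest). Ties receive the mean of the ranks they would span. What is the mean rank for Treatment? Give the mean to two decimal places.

Sorted (descending): 8.2, 7.9, 7.6, 7.1, 6.8, 6.5, 6.5, 5, 4.4, 4.2, 4.1
The 2 values of 6.5 occupy positions 6–7 → average rank (6+7)/2 = 6.5.
Treatment values → pooled ranks: 4.1→11, 6.8→5, 7.6→3, 7.1→4, 6.5→6.5, 4.2→10, 7.9→2
Mean rank = (11 + 5 + 3 + 4 + 6.5 + 10 + 2) / 7 = 5.93

5.93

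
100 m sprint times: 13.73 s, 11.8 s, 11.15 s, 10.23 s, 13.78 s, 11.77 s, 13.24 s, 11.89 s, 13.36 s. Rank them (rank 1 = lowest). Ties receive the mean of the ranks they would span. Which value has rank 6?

Sorted (ascending): 10.23, 11.15, 11.77, 11.8, 11.89, 13.24, 13.36, 13.73, 13.78
No ties — each value takes its position as its rank.
Rank 6 → value 13.24.

13.24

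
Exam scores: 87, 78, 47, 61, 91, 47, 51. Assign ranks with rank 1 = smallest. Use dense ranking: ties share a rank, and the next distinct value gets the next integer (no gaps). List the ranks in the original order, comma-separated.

5, 4, 1, 3, 6, 1, 2

Sorted (ascending): 47, 47, 51, 61, 78, 87, 91
The 2 values of 47 share dense rank 1.
Remaining distinct values take the next consecutive integers.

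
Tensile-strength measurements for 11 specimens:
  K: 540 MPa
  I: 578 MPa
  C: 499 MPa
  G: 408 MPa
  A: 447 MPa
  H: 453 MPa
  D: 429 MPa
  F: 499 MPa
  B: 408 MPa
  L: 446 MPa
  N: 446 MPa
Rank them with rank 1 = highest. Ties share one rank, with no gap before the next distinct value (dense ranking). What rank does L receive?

6

Sorted (descending): 578, 540, 499, 499, 453, 447, 446, 446, 429, 408, 408
The 2 values of 499 share dense rank 3.
The 2 values of 446 share dense rank 6.
The 2 values of 408 share dense rank 8.
Remaining distinct values take the next consecutive integers.
L has value 446 MPa → rank 6.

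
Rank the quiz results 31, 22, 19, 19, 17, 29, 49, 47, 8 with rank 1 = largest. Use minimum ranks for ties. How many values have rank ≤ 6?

7

Sorted (descending): 49, 47, 31, 29, 22, 19, 19, 17, 8
The 2 values of 19 occupy positions 6–7 → each gets rank 6.
Ranks ≤ 6: {1, 2, 3, 4, 5, 6, 6} → 7 values.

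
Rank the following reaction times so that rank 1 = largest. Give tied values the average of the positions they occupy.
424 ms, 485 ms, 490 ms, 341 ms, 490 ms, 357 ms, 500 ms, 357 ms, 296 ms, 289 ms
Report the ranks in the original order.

5, 4, 2.5, 8, 2.5, 6.5, 1, 6.5, 9, 10

Sorted (descending): 500, 490, 490, 485, 424, 357, 357, 341, 296, 289
The 2 values of 490 occupy positions 2–3 → average rank (2+3)/2 = 2.5.
The 2 values of 357 occupy positions 6–7 → average rank (6+7)/2 = 6.5.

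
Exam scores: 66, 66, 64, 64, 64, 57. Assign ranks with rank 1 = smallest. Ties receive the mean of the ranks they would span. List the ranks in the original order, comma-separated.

5.5, 5.5, 3, 3, 3, 1

Sorted (ascending): 57, 64, 64, 64, 66, 66
The 3 values of 64 occupy positions 2–4 → average rank 3.
The 2 values of 66 occupy positions 5–6 → average rank (5+6)/2 = 5.5.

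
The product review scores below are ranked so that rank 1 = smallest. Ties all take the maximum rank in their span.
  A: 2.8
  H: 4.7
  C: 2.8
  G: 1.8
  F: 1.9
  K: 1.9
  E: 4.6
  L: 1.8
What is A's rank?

6

Sorted (ascending): 1.8, 1.8, 1.9, 1.9, 2.8, 2.8, 4.6, 4.7
The 2 values of 1.8 occupy positions 1–2 → each gets rank 2.
The 2 values of 1.9 occupy positions 3–4 → each gets rank 4.
The 2 values of 2.8 occupy positions 5–6 → each gets rank 6.
A has value 2.8 → rank 6.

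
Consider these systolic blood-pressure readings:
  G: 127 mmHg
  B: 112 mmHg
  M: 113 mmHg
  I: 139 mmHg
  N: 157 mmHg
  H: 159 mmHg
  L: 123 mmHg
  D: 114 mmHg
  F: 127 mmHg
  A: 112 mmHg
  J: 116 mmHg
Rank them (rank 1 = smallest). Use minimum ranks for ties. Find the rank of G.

7

Sorted (ascending): 112, 112, 113, 114, 116, 123, 127, 127, 139, 157, 159
The 2 values of 112 occupy positions 1–2 → each gets rank 1.
The 2 values of 127 occupy positions 7–8 → each gets rank 7.
G has value 127 mmHg → rank 7.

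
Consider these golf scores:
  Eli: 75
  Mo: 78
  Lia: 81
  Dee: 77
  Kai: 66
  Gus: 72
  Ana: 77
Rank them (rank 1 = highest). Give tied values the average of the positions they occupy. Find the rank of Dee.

3.5

Sorted (descending): 81, 78, 77, 77, 75, 72, 66
The 2 values of 77 occupy positions 3–4 → average rank (3+4)/2 = 3.5.
Dee has value 77 → rank 3.5.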